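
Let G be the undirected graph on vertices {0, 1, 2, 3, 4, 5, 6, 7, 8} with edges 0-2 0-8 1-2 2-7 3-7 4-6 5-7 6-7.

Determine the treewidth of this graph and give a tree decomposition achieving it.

Treewidth 1.
Bags: B1 = {5, 7}  B2 = {3, 7}  B3 = {2, 7}  B4 = {6, 7}  B5 = {0, 2}  B6 = {4, 6}  B7 = {0, 8}  B8 = {1, 2}
Tree: B1–B2, B1–B3, B2–B4, B3–B5, B4–B6, B5–B7, B3–B8

Every bag has size at most 2, so the width is 2 − 1 = 1 and tw(G) ≤ 1. Any graph with an edge has treewidth ≥ 1, and G has the edge 7–5. The upper and lower bounds meet at 1, so that is the treewidth.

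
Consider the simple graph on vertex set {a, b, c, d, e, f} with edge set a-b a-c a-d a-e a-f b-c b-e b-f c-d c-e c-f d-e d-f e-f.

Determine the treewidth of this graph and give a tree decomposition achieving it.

The largest bag has 5 vertices, giving width 4; this decomposition certifies tw(G) ≤ 4. On the other hand G contains the 5-clique {a, c, d, e, f}. A clique must lie in a single bag of any decomposition, so no decomposition can have width below 4. Hence tw(G) = 4 exactly.

Treewidth 4.
Bags: B1 = {a, c, d, e, f}  B2 = {a, b, c, e, f}
Tree: B1–B2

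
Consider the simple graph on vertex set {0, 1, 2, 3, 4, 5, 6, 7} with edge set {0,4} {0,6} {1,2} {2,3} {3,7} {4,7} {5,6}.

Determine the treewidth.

1

A width-1 tree decomposition is:
Bags: B1 = {5, 6}  B2 = {0, 6}  B3 = {0, 4}  B4 = {4, 7}  B5 = {3, 7}  B6 = {2, 3}  B7 = {1, 2}
Tree: B1–B2, B2–B3, B3–B4, B4–B5, B5–B6, B6–B7
Every bag has size at most 2, so the width is 2 − 1 = 1 and tw(G) ≤ 1. Since G has at least one edge (e.g. 5–6), it is not an edgeless graph, so tw(G) ≥ 1. Therefore the treewidth is 1.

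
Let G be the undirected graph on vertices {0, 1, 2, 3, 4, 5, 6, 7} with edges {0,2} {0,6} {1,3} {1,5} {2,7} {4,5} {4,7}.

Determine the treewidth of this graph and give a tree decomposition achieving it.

Treewidth 1.
One such decomposition:
Bags: B1 = {0, 6}  B2 = {0, 2}  B3 = {2, 7}  B4 = {4, 7}  B5 = {4, 5}  B6 = {1, 5}  B7 = {1, 3}
Tree: B1–B2, B2–B3, B3–B4, B4–B5, B5–B6, B6–B7

Each bag holds 2 vertices, so the decomposition has width 1, which upper-bounds the treewidth. G has an edge, so its treewidth is at least 1. Therefore the treewidth is 1.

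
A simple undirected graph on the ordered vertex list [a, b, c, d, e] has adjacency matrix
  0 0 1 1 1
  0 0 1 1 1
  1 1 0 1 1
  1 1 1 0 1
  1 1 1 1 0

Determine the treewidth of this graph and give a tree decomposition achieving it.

Treewidth 3.
One optimal decomposition is:
Bags: B1 = {b, c, d, e}  B2 = {a, c, d, e}
Tree: B1–B2

The largest bag has 4 vertices, giving width 3; this decomposition certifies tw(G) ≤ 3. For the lower bound, the 4 vertices {a, c, d, e} are pairwise adjacent, and any tree decomposition puts a clique entirely inside one bag — forcing width ≥ 3. Therefore the treewidth is 3.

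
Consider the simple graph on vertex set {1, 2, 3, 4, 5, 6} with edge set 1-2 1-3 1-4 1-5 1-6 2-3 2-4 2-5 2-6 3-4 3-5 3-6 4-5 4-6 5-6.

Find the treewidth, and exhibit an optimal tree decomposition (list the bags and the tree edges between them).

Treewidth 5.
One such decomposition:
Bags: B1 = {1, 2, 3, 4, 5, 6}
Tree: (single bag)

A single bag containing all 6 vertices is trivially a valid decomposition of width 5. On the other hand G contains the 6-clique {1, 2, 3, 4, 5, 6}. A clique must lie in a single bag of any decomposition, so no decomposition can have width below 5. Therefore the treewidth is 5.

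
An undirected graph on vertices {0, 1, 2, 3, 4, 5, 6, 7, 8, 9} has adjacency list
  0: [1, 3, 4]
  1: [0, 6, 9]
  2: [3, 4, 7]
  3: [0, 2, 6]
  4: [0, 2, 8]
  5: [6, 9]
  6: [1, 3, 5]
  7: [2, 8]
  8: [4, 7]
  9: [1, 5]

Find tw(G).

2

A width-2 tree decomposition is:
Bags: B1 = {5, 6, 9}  B2 = {1, 6, 9}  B3 = {1, 3, 6}  B4 = {0, 1, 3}  B5 = {0, 2, 3}  B6 = {0, 2, 4}  B7 = {2, 4, 7}  B8 = {4, 7, 8}
Tree: B1–B2, B2–B3, B3–B4, B4–B5, B5–B6, B6–B7, B7–B8
The largest bag has 3 vertices, giving width 2; this decomposition certifies tw(G) ≤ 2. Since 5–9–1–6–5 is a cycle in G, G is not acyclic. Forests are exactly the graphs of treewidth ≤ 1, so tw(G) ≥ 2. The upper and lower bounds meet at 2, so that is the treewidth.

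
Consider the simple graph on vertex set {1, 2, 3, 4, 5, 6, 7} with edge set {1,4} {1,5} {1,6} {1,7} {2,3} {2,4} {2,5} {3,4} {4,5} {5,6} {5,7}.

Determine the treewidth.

A width-2 tree decomposition is:
Bags: B1 = {1, 5, 7}  B2 = {1, 4, 5}  B3 = {1, 5, 6}  B4 = {2, 4, 5}  B5 = {2, 3, 4}
Tree: B1–B2, B1–B3, B2–B4, B4–B5
Each bag holds 3 vertices, so the decomposition has width 2, which upper-bounds the treewidth. For the lower bound, the 3 vertices {2, 3, 4} are pairwise adjacent, and any tree decomposition puts a clique entirely inside one bag — forcing width ≥ 2. Therefore the treewidth is 2.

2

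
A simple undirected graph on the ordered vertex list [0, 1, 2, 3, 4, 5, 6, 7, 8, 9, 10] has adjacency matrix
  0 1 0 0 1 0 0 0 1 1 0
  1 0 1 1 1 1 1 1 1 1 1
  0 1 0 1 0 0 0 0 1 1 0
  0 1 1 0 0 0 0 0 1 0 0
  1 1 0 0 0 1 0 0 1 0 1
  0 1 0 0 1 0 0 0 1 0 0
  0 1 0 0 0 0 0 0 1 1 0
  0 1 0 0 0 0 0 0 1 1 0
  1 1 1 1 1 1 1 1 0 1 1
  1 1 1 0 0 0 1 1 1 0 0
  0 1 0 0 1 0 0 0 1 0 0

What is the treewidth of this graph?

A width-3 tree decomposition is:
Bags: B1 = {0, 1, 8, 9}  B2 = {1, 7, 8, 9}  B3 = {1, 2, 8, 9}  B4 = {0, 1, 4, 8}  B5 = {1, 6, 8, 9}  B6 = {1, 4, 5, 8}  B7 = {1, 4, 8, 10}  B8 = {1, 2, 3, 8}
Tree: B1–B2, B2–B3, B1–B4, B1–B5, B4–B6, B4–B7, B3–B8
Every bag has size at most 4, so the width is 4 − 1 = 3 and tw(G) ≤ 3. On the other hand G contains the 4-clique {1, 2, 3, 8}. A clique must lie in a single bag of any decomposition, so no decomposition can have width below 3. Hence tw(G) = 3 exactly.

3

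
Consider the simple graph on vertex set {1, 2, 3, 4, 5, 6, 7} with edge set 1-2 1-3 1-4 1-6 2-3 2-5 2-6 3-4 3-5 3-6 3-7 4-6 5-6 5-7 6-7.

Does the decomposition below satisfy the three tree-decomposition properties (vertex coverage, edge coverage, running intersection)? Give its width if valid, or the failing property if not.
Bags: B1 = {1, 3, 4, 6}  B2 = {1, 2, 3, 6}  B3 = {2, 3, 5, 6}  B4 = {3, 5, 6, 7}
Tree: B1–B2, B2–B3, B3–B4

Every vertex of G appears in some bag (union = {1, 2, 3, 4, 5, 6, 7}); every edge is covered by a bag; and for each vertex v the set of bags containing v is connected in the bag tree. The decomposition is therefore valid. The largest bag has 4 vertices, so the width is 3.

Yes; width 3.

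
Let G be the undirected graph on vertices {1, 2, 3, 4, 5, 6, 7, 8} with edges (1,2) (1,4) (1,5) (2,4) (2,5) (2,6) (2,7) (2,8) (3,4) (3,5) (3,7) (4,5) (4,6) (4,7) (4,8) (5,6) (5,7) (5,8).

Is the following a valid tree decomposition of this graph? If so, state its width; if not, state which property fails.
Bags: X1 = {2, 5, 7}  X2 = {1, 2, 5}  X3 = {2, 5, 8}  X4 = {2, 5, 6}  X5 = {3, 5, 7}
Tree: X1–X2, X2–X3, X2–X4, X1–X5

A tree decomposition must satisfy three properties: every vertex lies in some bag; for every edge, both endpoints lie together in some bag; and for every vertex, the bags containing it form a connected subtree. Here vertex 4 appears in no bag, so the decomposition is invalid.

No — vertex 4 appears in no bag.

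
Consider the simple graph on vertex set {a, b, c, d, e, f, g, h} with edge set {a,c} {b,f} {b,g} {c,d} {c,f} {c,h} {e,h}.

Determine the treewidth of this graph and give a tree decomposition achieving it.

Each bag holds 2 vertices, so the decomposition has width 1, which upper-bounds the treewidth. Since G has at least one edge (e.g. c–d), it is not an edgeless graph, so tw(G) ≥ 1. Combining the bounds, tw(G) = 1.

Treewidth 1.
Bags: B1 = {c, d}  B2 = {c, h}  B3 = {a, c}  B4 = {c, f}  B5 = {e, h}  B6 = {b, f}  B7 = {b, g}
Tree: B1–B2, B1–B3, B3–B4, B2–B5, B4–B6, B6–B7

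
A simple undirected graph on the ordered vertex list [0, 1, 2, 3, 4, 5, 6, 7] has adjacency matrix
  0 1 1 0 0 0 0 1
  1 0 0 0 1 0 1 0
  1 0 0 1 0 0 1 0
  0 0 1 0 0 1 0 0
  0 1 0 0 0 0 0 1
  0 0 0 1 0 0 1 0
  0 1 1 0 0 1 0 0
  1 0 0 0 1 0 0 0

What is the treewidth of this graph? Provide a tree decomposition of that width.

Treewidth 2.
Bags: B1 = {3, 5, 6}  B2 = {2, 3, 6}  B3 = {1, 2, 6}  B4 = {0, 1, 2}  B5 = {0, 1, 4}  B6 = {0, 4, 7}
Tree: B1–B2, B2–B3, B3–B4, B4–B5, B5–B6

Each bag holds 3 vertices, so the decomposition has width 2, which upper-bounds the treewidth. For the lower bound, G contains the cycle 5–3–2–6–5, so G is not a forest; only forests have treewidth ≤ 1, hence tw(G) ≥ 2. The upper and lower bounds meet at 2, so that is the treewidth.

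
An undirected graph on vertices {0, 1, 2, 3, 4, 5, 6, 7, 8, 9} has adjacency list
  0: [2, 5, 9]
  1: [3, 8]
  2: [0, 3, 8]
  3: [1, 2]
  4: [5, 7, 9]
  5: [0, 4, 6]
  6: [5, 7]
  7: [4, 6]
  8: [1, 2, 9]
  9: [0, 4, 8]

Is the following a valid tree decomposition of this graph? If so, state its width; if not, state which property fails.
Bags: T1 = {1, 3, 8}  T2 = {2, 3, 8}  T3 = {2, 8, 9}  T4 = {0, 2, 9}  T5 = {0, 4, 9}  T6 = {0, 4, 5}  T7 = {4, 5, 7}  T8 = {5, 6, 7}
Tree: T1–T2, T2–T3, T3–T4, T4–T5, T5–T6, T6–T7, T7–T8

Yes; width 2.

Every vertex of G appears in some bag (union = {0, 1, 2, 3, 4, 5, 6, 7, 8, 9}); every edge is covered by a bag; and for each vertex v the set of bags containing v is connected in the bag tree. The decomposition is therefore valid. The largest bag has 3 vertices, so the width is 2.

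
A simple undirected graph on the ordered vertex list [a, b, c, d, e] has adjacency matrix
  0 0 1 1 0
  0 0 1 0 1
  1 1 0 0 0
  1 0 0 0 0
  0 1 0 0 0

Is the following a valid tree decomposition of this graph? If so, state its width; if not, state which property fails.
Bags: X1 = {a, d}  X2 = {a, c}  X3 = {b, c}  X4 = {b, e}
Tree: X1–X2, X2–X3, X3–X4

Yes; width 1.

Every vertex of G appears in some bag (union = {a, b, c, d, e}); every edge is covered by a bag; and for each vertex v the set of bags containing v is connected in the bag tree. The decomposition is therefore valid. The largest bag has 2 vertices, so the width is 1.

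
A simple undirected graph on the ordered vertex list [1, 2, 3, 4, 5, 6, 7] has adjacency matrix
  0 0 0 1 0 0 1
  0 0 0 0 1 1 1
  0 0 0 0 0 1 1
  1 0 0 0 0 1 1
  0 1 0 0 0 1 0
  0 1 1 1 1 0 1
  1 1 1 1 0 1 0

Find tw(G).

A width-2 tree decomposition is:
Bags: B1 = {1, 4, 7}  B2 = {4, 6, 7}  B3 = {3, 6, 7}  B4 = {2, 6, 7}  B5 = {2, 5, 6}
Tree: B1–B2, B2–B3, B3–B4, B4–B5
Every bag has size at most 3, so the width is 3 − 1 = 2 and tw(G) ≤ 2. Conversely, {1, 4, 7} is a clique of size 3, and the vertices of any clique must share a bag in every tree decomposition; so some bag has ≥ 3 vertices and tw(G) ≥ 2. Combining the bounds, tw(G) = 2.

2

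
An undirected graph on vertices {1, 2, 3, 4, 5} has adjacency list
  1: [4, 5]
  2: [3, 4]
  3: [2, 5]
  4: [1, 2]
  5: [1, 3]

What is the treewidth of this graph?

2

A width-2 tree decomposition is:
Bags: B1 = {2, 3, 5}  B2 = {2, 4, 5}  B3 = {1, 4, 5}
Tree: B1–B2, B2–B3
Every bag has size at most 3, so the width is 3 − 1 = 2 and tw(G) ≤ 2. Since 5–3–2–4–1–5 is a cycle in G, G is not acyclic. Forests are exactly the graphs of treewidth ≤ 1, so tw(G) ≥ 2. Combining the bounds, tw(G) = 2.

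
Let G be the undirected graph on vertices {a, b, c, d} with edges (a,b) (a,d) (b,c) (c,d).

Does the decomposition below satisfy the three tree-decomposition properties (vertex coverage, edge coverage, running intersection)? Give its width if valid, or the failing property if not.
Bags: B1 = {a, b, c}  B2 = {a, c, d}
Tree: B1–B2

Yes; width 2.

Every vertex of G appears in some bag (union = {a, b, c, d}); every edge is covered by a bag; and for each vertex v the set of bags containing v is connected in the bag tree. The decomposition is therefore valid. The largest bag has 3 vertices, so the width is 2.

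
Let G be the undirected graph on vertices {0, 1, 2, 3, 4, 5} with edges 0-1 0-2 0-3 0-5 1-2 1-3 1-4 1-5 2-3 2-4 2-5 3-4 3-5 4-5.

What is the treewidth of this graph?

A width-4 tree decomposition is:
Bags: B1 = {0, 1, 2, 3, 5}  B2 = {1, 2, 3, 4, 5}
Tree: B1–B2
Every bag has size at most 5, so the width is 5 − 1 = 4 and tw(G) ≤ 4. For the lower bound, the 5 vertices {0, 1, 2, 3, 5} are pairwise adjacent, and any tree decomposition puts a clique entirely inside one bag — forcing width ≥ 4. The upper and lower bounds meet at 4, so that is the treewidth.

4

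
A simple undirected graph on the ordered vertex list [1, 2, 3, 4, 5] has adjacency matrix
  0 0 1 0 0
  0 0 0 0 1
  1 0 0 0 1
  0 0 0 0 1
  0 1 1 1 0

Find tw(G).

A width-1 tree decomposition is:
Bags: B1 = {1, 3}  B2 = {3, 5}  B3 = {2, 5}  B4 = {4, 5}
Tree: B1–B2, B2–B3, B3–B4
Each bag holds 2 vertices, so the decomposition has width 1, which upper-bounds the treewidth. Since G has at least one edge (e.g. 3–1), it is not an edgeless graph, so tw(G) ≥ 1. The upper and lower bounds meet at 1, so that is the treewidth.

1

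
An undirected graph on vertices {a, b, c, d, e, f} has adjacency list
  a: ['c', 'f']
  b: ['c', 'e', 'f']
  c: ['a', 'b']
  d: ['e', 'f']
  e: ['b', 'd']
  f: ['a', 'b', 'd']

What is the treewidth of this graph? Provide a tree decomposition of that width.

Treewidth 2.
One such decomposition:
Bags: B1 = {a, b, c}  B2 = {a, b, f}  B3 = {b, e, f}  B4 = {d, e, f}
Tree: B1–B2, B2–B3, B3–B4

The largest bag has 3 vertices, giving width 2; this decomposition certifies tw(G) ≤ 2. For the lower bound, G contains the cycle c–a–f–b–c, so G is not a forest; only forests have treewidth ≤ 1, hence tw(G) ≥ 2. The upper and lower bounds meet at 2, so that is the treewidth.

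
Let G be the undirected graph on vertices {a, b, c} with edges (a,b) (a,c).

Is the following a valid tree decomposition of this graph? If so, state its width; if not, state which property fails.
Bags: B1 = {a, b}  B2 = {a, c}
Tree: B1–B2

Yes; width 1.

Vertex coverage: the bags together contain {a, b, c}, the full vertex set. Edge coverage: each edge of G has both endpoints in at least one bag. Running intersection: for every vertex, the bags containing it form a connected subtree. All three properties hold, so this is a valid tree decomposition of width max|bag| − 1 = 1, and hence tw(G) ≤ 1.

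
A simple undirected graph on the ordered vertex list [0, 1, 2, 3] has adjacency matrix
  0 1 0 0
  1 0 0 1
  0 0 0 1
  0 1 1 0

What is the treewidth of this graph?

1

A width-1 tree decomposition is:
Bags: B1 = {2, 3}  B2 = {1, 3}  B3 = {0, 1}
Tree: B1–B2, B2–B3
The largest bag has 2 vertices, giving width 1; this decomposition certifies tw(G) ≤ 1. Since G has at least one edge (e.g. 2–3), it is not an edgeless graph, so tw(G) ≥ 1. The upper and lower bounds meet at 1, so that is the treewidth.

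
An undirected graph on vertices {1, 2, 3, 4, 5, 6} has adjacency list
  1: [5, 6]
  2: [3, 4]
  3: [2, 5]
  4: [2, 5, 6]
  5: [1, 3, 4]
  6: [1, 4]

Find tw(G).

A width-2 tree decomposition is:
Bags: B1 = {2, 3, 4}  B2 = {3, 4, 5}  B3 = {4, 5, 6}  B4 = {1, 5, 6}
Tree: B1–B2, B2–B3, B3–B4
The largest bag has 3 vertices, giving width 2; this decomposition certifies tw(G) ≤ 2. Since 2–3–5–4–2 is a cycle in G, G is not acyclic. Forests are exactly the graphs of treewidth ≤ 1, so tw(G) ≥ 2. Therefore the treewidth is 2.

2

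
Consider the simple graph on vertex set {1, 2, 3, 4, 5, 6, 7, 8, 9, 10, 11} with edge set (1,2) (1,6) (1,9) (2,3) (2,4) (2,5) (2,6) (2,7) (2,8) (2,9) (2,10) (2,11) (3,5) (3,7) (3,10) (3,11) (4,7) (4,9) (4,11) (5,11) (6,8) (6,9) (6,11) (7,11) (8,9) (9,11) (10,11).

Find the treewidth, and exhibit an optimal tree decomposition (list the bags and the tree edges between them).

The largest bag has 4 vertices, giving width 3; this decomposition certifies tw(G) ≤ 3. For the lower bound, the 4 vertices {2, 6, 8, 9} are pairwise adjacent, and any tree decomposition puts a clique entirely inside one bag — forcing width ≥ 3. Therefore the treewidth is 3.

Treewidth 3.
One such decomposition:
Bags: B1 = {2, 6, 9, 11}  B2 = {2, 4, 9, 11}  B3 = {2, 6, 8, 9}  B4 = {2, 4, 7, 11}  B5 = {1, 2, 6, 9}  B6 = {2, 3, 7, 11}  B7 = {2, 3, 5, 11}  B8 = {2, 3, 10, 11}
Tree: B1–B2, B1–B3, B2–B4, B1–B5, B4–B6, B6–B7, B6–B8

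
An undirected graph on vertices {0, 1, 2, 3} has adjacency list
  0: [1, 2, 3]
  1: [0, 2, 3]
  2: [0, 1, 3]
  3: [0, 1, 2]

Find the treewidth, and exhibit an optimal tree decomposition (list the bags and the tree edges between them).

With just one bag of size 4, the width is 4 − 1 = 3, so tw(G) ≤ 3. For the lower bound, the 4 vertices {0, 1, 2, 3} are pairwise adjacent, and any tree decomposition puts a clique entirely inside one bag — forcing width ≥ 3. Therefore the treewidth is 3.

Treewidth 3.
One optimal decomposition is:
Bags: B1 = {0, 1, 2, 3}
Tree: (single bag)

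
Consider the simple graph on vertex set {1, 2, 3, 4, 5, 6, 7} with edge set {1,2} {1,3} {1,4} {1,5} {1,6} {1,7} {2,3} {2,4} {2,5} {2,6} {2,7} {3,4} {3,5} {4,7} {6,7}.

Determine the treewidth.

3

A width-3 tree decomposition is:
Bags: B1 = {1, 2, 4, 7}  B2 = {1, 2, 3, 4}  B3 = {1, 2, 3, 5}  B4 = {1, 2, 6, 7}
Tree: B1–B2, B2–B3, B1–B4
The largest bag has 4 vertices, giving width 3; this decomposition certifies tw(G) ≤ 3. For the lower bound, the 4 vertices {1, 2, 3, 4} are pairwise adjacent, and any tree decomposition puts a clique entirely inside one bag — forcing width ≥ 3. Therefore the treewidth is 3.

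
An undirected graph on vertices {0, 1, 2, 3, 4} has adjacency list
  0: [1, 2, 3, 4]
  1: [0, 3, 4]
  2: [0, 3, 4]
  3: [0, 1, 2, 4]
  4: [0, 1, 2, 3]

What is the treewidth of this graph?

A width-3 tree decomposition is:
Bags: B1 = {0, 2, 3, 4}  B2 = {0, 1, 3, 4}
Tree: B1–B2
Every bag has size at most 4, so the width is 4 − 1 = 3 and tw(G) ≤ 3. Conversely, {0, 1, 3, 4} is a clique of size 4, and the vertices of any clique must share a bag in every tree decomposition; so some bag has ≥ 4 vertices and tw(G) ≥ 3. The upper and lower bounds meet at 3, so that is the treewidth.

3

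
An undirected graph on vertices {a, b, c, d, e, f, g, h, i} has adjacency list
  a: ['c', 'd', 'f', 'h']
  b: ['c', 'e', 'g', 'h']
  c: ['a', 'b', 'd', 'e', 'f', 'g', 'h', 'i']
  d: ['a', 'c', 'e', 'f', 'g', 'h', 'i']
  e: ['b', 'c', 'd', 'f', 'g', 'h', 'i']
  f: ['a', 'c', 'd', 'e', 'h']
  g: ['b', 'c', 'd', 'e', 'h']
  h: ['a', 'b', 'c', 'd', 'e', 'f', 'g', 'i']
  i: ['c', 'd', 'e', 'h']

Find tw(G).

A width-4 tree decomposition is:
Bags: B1 = {a, c, d, f, h}  B2 = {c, d, e, f, h}  B3 = {c, d, e, g, h}  B4 = {c, d, e, h, i}  B5 = {b, c, e, g, h}
Tree: B1–B2, B2–B3, B3–B4, B3–B5
The largest bag has 5 vertices, giving width 4; this decomposition certifies tw(G) ≤ 4. On the other hand G contains the 5-clique {c, d, e, g, h}. A clique must lie in a single bag of any decomposition, so no decomposition can have width below 4. Combining the bounds, tw(G) = 4.

4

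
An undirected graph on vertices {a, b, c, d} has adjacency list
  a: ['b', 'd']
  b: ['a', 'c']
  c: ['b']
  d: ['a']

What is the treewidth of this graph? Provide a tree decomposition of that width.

The largest bag has 2 vertices, giving width 1; this decomposition certifies tw(G) ≤ 1. G has an edge, so its treewidth is at least 1. The upper and lower bounds meet at 1, so that is the treewidth.

Treewidth 1.
One such decomposition:
Bags: B1 = {b, c}  B2 = {a, b}  B3 = {a, d}
Tree: B1–B2, B2–B3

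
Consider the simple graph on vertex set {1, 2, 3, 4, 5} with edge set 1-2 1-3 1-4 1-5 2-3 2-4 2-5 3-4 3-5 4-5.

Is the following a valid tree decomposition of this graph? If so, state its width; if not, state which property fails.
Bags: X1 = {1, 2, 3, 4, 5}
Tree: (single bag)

Yes; width 4.

Checking the three conditions: (i) the bags cover all of {1, 2, 3, 4, 5}; (ii) for each edge, some bag contains both endpoints; (iii) the bags containing any fixed vertex form a subtree. All hold, so the decomposition is valid with width 5 − 1 = 4.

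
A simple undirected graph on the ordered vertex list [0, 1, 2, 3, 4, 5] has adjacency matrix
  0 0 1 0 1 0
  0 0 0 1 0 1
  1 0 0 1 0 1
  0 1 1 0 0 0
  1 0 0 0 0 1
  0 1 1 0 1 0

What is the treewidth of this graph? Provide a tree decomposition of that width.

The largest bag has 3 vertices, giving width 2; this decomposition certifies tw(G) ≤ 2. Since 4–0–2–5–4 is a cycle in G, G is not acyclic. Forests are exactly the graphs of treewidth ≤ 1, so tw(G) ≥ 2. The upper and lower bounds meet at 2, so that is the treewidth.

Treewidth 2.
One optimal decomposition is:
Bags: B1 = {0, 4, 5}  B2 = {0, 2, 5}  B3 = {1, 2, 5}  B4 = {1, 2, 3}
Tree: B1–B2, B2–B3, B3–B4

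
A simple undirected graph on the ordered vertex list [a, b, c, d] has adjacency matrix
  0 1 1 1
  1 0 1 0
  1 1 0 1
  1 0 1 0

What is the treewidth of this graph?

2

A width-2 tree decomposition is:
Bags: B1 = {a, c, d}  B2 = {a, b, c}
Tree: B1–B2
Each bag holds 3 vertices, so the decomposition has width 2, which upper-bounds the treewidth. For the lower bound, the 3 vertices {a, c, d} are pairwise adjacent, and any tree decomposition puts a clique entirely inside one bag — forcing width ≥ 2. The upper and lower bounds meet at 2, so that is the treewidth.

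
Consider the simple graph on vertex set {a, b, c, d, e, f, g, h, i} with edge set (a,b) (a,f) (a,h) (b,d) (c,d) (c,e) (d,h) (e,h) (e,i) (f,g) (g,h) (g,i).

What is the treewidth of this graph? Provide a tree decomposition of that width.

Each bag holds 4 vertices, so the decomposition has width 3, which upper-bounds the treewidth. For the lower bound: the 4 vertex sets {a,b,f}, {g}, {h}, {c,d,e,i} are disjoint, each induces a connected subgraph, and every pair is joined by at least one edge of G. Contracting each set to a single vertex therefore yields K_{4} as a minor, and since treewidth is minor-monotone, tw(G) ≥ tw(K_{4}) = 3. Hence tw(G) = 3 exactly.

Treewidth 3.
One such decomposition:
Bags: B1 = {a, b, f, g}  B2 = {a, b, g, h}  B3 = {b, d, g, h}  B4 = {d, g, h, i}  B5 = {d, e, h, i}  B6 = {c, d, e, i}
Tree: B1–B2, B2–B3, B3–B4, B4–B5, B5–B6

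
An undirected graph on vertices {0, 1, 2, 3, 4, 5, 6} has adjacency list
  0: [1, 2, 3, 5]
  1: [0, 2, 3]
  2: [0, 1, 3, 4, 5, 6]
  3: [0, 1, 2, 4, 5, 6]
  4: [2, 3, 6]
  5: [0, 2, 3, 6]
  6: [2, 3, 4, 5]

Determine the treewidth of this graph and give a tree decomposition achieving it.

Every bag has size at most 4, so the width is 4 − 1 = 3 and tw(G) ≤ 3. Conversely, {0, 1, 2, 3} is a clique of size 4, and the vertices of any clique must share a bag in every tree decomposition; so some bag has ≥ 4 vertices and tw(G) ≥ 3. The upper and lower bounds meet at 3, so that is the treewidth.

Treewidth 3.
One such decomposition:
Bags: B1 = {2, 3, 5, 6}  B2 = {2, 3, 4, 6}  B3 = {0, 2, 3, 5}  B4 = {0, 1, 2, 3}
Tree: B1–B2, B1–B3, B3–B4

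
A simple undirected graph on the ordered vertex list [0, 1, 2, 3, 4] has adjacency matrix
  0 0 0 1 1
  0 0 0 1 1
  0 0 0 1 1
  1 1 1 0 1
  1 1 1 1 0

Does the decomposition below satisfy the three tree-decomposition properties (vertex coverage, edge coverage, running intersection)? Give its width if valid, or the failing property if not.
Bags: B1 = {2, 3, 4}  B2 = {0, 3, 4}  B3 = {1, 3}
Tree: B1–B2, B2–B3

No — edge (4,1) lies in no bag.

A tree decomposition must satisfy three properties: every vertex lies in some bag; for every edge, both endpoints lie together in some bag; and for every vertex, the bags containing it form a connected subtree. Here edge (4,1) lies in no bag, so the decomposition is invalid.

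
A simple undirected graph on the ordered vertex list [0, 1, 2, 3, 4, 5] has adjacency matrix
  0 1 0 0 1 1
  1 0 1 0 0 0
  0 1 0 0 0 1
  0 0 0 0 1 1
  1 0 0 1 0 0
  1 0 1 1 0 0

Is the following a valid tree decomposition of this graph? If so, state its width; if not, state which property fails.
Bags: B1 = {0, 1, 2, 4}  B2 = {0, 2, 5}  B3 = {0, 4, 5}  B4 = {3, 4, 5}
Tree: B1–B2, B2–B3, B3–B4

A tree decomposition must satisfy three properties: every vertex lies in some bag; for every edge, both endpoints lie together in some bag; and for every vertex, the bags containing it form a connected subtree. Here bags containing vertex 4 are not connected in the tree, so the decomposition is invalid.

No — bags containing vertex 4 are not connected in the tree.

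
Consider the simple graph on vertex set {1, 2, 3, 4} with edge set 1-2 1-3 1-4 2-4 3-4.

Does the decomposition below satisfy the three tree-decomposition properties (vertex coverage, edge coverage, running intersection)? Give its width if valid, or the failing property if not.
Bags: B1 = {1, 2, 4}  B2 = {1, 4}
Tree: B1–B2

No — vertex 3 appears in no bag.

A tree decomposition must satisfy three properties: every vertex lies in some bag; for every edge, both endpoints lie together in some bag; and for every vertex, the bags containing it form a connected subtree. Here vertex 3 appears in no bag, so the decomposition is invalid.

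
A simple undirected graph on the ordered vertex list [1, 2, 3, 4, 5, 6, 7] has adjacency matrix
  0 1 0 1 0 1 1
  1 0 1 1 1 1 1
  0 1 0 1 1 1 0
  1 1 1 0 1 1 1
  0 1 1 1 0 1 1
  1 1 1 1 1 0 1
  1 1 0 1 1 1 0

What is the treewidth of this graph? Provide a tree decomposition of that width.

Treewidth 4.
Bags: B1 = {2, 4, 5, 6, 7}  B2 = {1, 2, 4, 6, 7}  B3 = {2, 3, 4, 5, 6}
Tree: B1–B2, B1–B3

Every bag has size at most 5, so the width is 5 − 1 = 4 and tw(G) ≤ 4. On the other hand G contains the 5-clique {1, 2, 4, 6, 7}. A clique must lie in a single bag of any decomposition, so no decomposition can have width below 4. Therefore the treewidth is 4.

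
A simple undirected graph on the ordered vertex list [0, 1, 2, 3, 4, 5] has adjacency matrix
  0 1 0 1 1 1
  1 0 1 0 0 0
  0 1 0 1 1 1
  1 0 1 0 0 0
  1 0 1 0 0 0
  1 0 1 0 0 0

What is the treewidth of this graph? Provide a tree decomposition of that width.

The largest bag has 3 vertices, giving width 2; this decomposition certifies tw(G) ≤ 2. The edges 0–5–2–4–0 form a cycle, so G is not a tree and its treewidth is at least 2. Hence tw(G) = 2 exactly.

Treewidth 2.
Bags: B1 = {0, 2, 5}  B2 = {0, 2, 4}  B3 = {0, 2, 3}  B4 = {0, 1, 2}
Tree: B1–B2, B2–B3, B3–B4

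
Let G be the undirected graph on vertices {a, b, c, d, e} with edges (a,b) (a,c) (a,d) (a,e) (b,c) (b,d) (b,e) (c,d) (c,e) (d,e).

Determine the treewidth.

4

A width-4 tree decomposition is:
Bags: B1 = {a, b, c, d, e}
Tree: (single bag)
With just one bag of size 5, the width is 5 − 1 = 4, so tw(G) ≤ 4. On the other hand G contains the 5-clique {a, b, c, d, e}. A clique must lie in a single bag of any decomposition, so no decomposition can have width below 4. Combining the bounds, tw(G) = 4.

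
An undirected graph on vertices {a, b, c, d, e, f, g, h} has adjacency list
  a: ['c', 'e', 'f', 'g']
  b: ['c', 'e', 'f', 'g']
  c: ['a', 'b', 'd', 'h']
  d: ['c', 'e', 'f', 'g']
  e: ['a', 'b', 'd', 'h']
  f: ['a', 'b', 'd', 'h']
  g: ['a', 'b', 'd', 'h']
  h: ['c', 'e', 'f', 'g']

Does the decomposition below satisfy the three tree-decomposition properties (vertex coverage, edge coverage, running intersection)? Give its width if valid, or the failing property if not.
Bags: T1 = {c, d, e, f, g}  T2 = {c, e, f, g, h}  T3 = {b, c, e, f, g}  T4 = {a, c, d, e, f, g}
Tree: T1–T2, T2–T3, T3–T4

No — bags containing vertex d are not connected in the tree.

A tree decomposition must satisfy three properties: every vertex lies in some bag; for every edge, both endpoints lie together in some bag; and for every vertex, the bags containing it form a connected subtree. Here bags containing vertex d are not connected in the tree, so the decomposition is invalid.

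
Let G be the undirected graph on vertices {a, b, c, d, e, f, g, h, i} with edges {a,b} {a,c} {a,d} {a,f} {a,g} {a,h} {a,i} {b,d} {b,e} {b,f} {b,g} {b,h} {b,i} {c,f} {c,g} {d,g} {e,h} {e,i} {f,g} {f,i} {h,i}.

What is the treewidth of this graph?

A width-3 tree decomposition is:
Bags: B1 = {a, b, f, g}  B2 = {a, b, d, g}  B3 = {a, b, f, i}  B4 = {a, c, f, g}  B5 = {a, b, h, i}  B6 = {b, e, h, i}
Tree: B1–B2, B1–B3, B1–B4, B3–B5, B5–B6
Each bag holds 4 vertices, so the decomposition has width 3, which upper-bounds the treewidth. For the lower bound, the 4 vertices {a, c, f, g} are pairwise adjacent, and any tree decomposition puts a clique entirely inside one bag — forcing width ≥ 3. The upper and lower bounds meet at 3, so that is the treewidth.

3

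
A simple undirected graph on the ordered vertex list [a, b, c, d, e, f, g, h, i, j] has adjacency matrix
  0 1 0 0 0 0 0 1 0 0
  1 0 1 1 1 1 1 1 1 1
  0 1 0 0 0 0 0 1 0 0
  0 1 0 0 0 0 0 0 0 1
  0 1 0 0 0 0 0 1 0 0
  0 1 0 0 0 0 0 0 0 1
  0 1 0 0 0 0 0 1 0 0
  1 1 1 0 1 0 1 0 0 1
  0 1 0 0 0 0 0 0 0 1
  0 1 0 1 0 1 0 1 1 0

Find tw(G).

A width-2 tree decomposition is:
Bags: B1 = {b, h, j}  B2 = {b, d, j}  B3 = {a, b, h}  B4 = {b, e, h}  B5 = {b, f, j}  B6 = {b, g, h}  B7 = {b, i, j}  B8 = {b, c, h}
Tree: B1–B2, B1–B3, B3–B4, B2–B5, B1–B6, B5–B7, B6–B8
The largest bag has 3 vertices, giving width 2; this decomposition certifies tw(G) ≤ 2. Conversely, {b, d, j} is a clique of size 3, and the vertices of any clique must share a bag in every tree decomposition; so some bag has ≥ 3 vertices and tw(G) ≥ 2. Hence tw(G) = 2 exactly.

2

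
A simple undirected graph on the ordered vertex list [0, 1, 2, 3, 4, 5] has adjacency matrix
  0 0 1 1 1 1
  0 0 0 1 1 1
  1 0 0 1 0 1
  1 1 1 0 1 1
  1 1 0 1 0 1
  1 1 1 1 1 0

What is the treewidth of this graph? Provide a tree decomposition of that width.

Each bag holds 4 vertices, so the decomposition has width 3, which upper-bounds the treewidth. For the lower bound, the 4 vertices {0, 2, 3, 5} are pairwise adjacent, and any tree decomposition puts a clique entirely inside one bag — forcing width ≥ 3. Therefore the treewidth is 3.

Treewidth 3.
One such decomposition:
Bags: B1 = {0, 2, 3, 5}  B2 = {0, 3, 4, 5}  B3 = {1, 3, 4, 5}
Tree: B1–B2, B2–B3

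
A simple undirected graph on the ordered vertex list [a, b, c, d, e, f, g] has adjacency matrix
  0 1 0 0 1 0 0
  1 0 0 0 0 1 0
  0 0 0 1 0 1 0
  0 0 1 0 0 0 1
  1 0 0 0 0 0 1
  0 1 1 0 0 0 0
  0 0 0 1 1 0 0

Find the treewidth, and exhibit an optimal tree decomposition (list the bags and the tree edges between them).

Treewidth 2.
Bags: B1 = {d, e, g}  B2 = {a, d, e}  B3 = {a, b, d}  B4 = {b, d, f}  B5 = {c, d, f}
Tree: B1–B2, B2–B3, B3–B4, B4–B5

The largest bag has 3 vertices, giving width 2; this decomposition certifies tw(G) ≤ 2. Since d–g–e–a–b–f–c–d is a cycle in G, G is not acyclic. Forests are exactly the graphs of treewidth ≤ 1, so tw(G) ≥ 2. Hence tw(G) = 2 exactly.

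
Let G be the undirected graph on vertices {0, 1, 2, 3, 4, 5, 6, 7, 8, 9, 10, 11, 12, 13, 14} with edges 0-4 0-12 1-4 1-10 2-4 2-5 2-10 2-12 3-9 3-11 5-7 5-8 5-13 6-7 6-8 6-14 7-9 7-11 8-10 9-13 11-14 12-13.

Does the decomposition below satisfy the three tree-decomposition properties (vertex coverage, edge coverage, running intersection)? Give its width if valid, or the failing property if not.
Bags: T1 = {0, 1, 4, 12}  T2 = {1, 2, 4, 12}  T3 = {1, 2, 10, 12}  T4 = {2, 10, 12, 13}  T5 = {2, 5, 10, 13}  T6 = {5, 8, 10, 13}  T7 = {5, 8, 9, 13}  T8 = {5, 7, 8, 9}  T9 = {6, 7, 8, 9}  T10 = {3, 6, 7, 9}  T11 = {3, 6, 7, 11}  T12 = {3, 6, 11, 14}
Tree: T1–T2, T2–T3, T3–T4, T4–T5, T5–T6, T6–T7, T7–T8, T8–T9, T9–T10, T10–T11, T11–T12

Vertex coverage: the bags together contain {0, 1, 2, 3, 4, 5, 6, 7, 8, 9, 10, 11, 12, 13, 14}, the full vertex set. Edge coverage: each edge of G has both endpoints in at least one bag. Running intersection: for every vertex, the bags containing it form a connected subtree. All three properties hold, so this is a valid tree decomposition of width max|bag| − 1 = 3, and hence tw(G) ≤ 3.

Yes; width 3.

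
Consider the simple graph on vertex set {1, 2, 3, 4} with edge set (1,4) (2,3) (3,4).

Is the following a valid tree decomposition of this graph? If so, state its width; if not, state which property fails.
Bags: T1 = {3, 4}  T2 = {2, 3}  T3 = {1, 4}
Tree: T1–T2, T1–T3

Yes; width 1.

Checking the three conditions: (i) the bags cover all of {1, 2, 3, 4}; (ii) for each edge, some bag contains both endpoints; (iii) the bags containing any fixed vertex form a subtree. All hold, so the decomposition is valid with width 2 − 1 = 1.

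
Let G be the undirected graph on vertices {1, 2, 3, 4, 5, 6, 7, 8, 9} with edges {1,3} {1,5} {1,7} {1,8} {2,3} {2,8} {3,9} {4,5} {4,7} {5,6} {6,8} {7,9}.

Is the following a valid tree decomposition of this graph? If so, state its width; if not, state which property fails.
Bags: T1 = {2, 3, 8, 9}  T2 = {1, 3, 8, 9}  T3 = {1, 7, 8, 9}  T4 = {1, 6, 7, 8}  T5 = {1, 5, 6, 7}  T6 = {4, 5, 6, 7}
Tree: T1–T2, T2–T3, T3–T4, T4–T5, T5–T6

Checking the three conditions: (i) the bags cover all of {1, 2, 3, 4, 5, 6, 7, 8, 9}; (ii) for each edge, some bag contains both endpoints; (iii) the bags containing any fixed vertex form a subtree. All hold, so the decomposition is valid with width 4 − 1 = 3.

Yes; width 3.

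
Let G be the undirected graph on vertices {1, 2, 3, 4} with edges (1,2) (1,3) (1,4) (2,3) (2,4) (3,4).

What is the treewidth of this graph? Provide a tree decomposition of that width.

Treewidth 3.
Bags: B1 = {1, 2, 3, 4}
Tree: (single bag)

With just one bag of size 4, the width is 4 − 1 = 3, so tw(G) ≤ 3. For the lower bound, the 4 vertices {1, 2, 3, 4} are pairwise adjacent, and any tree decomposition puts a clique entirely inside one bag — forcing width ≥ 3. The upper and lower bounds meet at 3, so that is the treewidth.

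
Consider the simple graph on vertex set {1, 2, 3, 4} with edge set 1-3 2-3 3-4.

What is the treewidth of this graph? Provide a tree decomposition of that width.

Every bag has size at most 2, so the width is 2 − 1 = 1 and tw(G) ≤ 1. Since G has at least one edge (e.g. 3–1), it is not an edgeless graph, so tw(G) ≥ 1. Therefore the treewidth is 1.

Treewidth 1.
Bags: B1 = {1, 3}  B2 = {3, 4}  B3 = {2, 3}
Tree: B1–B2, B2–B3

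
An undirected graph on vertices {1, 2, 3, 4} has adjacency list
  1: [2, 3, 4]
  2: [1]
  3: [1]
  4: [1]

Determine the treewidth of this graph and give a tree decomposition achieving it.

The largest bag has 2 vertices, giving width 1; this decomposition certifies tw(G) ≤ 1. Since G has at least one edge (e.g. 2–1), it is not an edgeless graph, so tw(G) ≥ 1. Hence tw(G) = 1 exactly.

Treewidth 1.
One such decomposition:
Bags: B1 = {1, 2}  B2 = {1, 4}  B3 = {1, 3}
Tree: B1–B2, B2–B3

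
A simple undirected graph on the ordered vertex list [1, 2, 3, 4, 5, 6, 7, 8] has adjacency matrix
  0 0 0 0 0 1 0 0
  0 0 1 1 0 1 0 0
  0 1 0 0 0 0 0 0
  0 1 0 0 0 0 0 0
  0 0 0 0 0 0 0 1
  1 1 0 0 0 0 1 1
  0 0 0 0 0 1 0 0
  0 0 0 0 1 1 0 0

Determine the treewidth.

1

A width-1 tree decomposition is:
Bags: B1 = {2, 6}  B2 = {2, 4}  B3 = {6, 8}  B4 = {5, 8}  B5 = {1, 6}  B6 = {6, 7}  B7 = {2, 3}
Tree: B1–B2, B1–B3, B3–B4, B1–B5, B3–B6, B2–B7
Each bag holds 2 vertices, so the decomposition has width 1, which upper-bounds the treewidth. Since G has at least one edge (e.g. 6–2), it is not an edgeless graph, so tw(G) ≥ 1. The upper and lower bounds meet at 1, so that is the treewidth.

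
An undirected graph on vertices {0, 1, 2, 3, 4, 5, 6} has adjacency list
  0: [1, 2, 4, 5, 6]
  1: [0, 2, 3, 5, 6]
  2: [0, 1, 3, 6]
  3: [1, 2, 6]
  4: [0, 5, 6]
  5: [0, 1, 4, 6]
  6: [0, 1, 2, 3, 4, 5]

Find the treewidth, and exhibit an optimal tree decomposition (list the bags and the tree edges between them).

Every bag has size at most 4, so the width is 4 − 1 = 3 and tw(G) ≤ 3. For the lower bound, the 4 vertices {0, 1, 2, 6} are pairwise adjacent, and any tree decomposition puts a clique entirely inside one bag — forcing width ≥ 3. Combining the bounds, tw(G) = 3.

Treewidth 3.
One optimal decomposition is:
Bags: B1 = {0, 1, 5, 6}  B2 = {0, 4, 5, 6}  B3 = {0, 1, 2, 6}  B4 = {1, 2, 3, 6}
Tree: B1–B2, B1–B3, B3–B4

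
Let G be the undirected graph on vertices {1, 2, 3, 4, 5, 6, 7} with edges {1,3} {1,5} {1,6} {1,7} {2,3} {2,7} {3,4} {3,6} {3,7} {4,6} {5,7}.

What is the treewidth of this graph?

2

A width-2 tree decomposition is:
Bags: B1 = {1, 5, 7}  B2 = {1, 3, 7}  B3 = {2, 3, 7}  B4 = {1, 3, 6}  B5 = {3, 4, 6}
Tree: B1–B2, B2–B3, B2–B4, B4–B5
Every bag has size at most 3, so the width is 3 − 1 = 2 and tw(G) ≤ 2. For the lower bound, the 3 vertices {1, 3, 6} are pairwise adjacent, and any tree decomposition puts a clique entirely inside one bag — forcing width ≥ 2. The upper and lower bounds meet at 2, so that is the treewidth.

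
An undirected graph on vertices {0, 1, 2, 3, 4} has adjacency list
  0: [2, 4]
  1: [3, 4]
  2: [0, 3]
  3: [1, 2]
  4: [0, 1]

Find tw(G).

2

A width-2 tree decomposition is:
Bags: B1 = {1, 3, 4}  B2 = {0, 3, 4}  B3 = {0, 2, 3}
Tree: B1–B2, B2–B3
Each bag holds 3 vertices, so the decomposition has width 2, which upper-bounds the treewidth. For the lower bound, G contains the cycle 3–1–4–0–2–3, so G is not a forest; only forests have treewidth ≤ 1, hence tw(G) ≥ 2. Therefore the treewidth is 2.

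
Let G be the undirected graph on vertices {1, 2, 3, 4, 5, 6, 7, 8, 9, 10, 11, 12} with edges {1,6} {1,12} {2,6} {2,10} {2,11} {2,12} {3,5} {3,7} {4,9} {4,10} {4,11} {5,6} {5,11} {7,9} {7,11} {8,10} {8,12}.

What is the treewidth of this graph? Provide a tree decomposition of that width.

Treewidth 3.
Bags: B1 = {3, 4, 7, 9}  B2 = {3, 4, 7, 11}  B3 = {3, 4, 5, 11}  B4 = {4, 5, 10, 11}  B5 = {2, 5, 10, 11}  B6 = {2, 5, 6, 10}  B7 = {2, 6, 8, 10}  B8 = {2, 6, 8, 12}  B9 = {1, 6, 8, 12}
Tree: B1–B2, B2–B3, B3–B4, B4–B5, B5–B6, B6–B7, B7–B8, B8–B9

Every bag has size at most 4, so the width is 4 − 1 = 3 and tw(G) ≤ 3. For the lower bound: the 4 vertex sets {3,7,9}, {4}, {11}, {2,5,6,10} are disjoint, each induces a connected subgraph, and every pair is joined by at least one edge of G. Contracting each set to a single vertex therefore yields K_{4} as a minor, and since treewidth is minor-monotone, tw(G) ≥ tw(K_{4}) = 3. Combining the bounds, tw(G) = 3.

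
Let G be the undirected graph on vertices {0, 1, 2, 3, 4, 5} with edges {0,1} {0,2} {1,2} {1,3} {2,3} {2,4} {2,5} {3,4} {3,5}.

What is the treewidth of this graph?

A width-2 tree decomposition is:
Bags: B1 = {1, 2, 3}  B2 = {2, 3, 5}  B3 = {2, 3, 4}  B4 = {0, 1, 2}
Tree: B1–B2, B1–B3, B1–B4
Each bag holds 3 vertices, so the decomposition has width 2, which upper-bounds the treewidth. For the lower bound, the 3 vertices {0, 1, 2} are pairwise adjacent, and any tree decomposition puts a clique entirely inside one bag — forcing width ≥ 2. Combining the bounds, tw(G) = 2.

2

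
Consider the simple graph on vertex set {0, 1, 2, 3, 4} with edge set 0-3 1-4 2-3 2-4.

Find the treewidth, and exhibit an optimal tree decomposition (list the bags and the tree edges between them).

Treewidth 1.
Bags: B1 = {0, 3}  B2 = {2, 3}  B3 = {2, 4}  B4 = {1, 4}
Tree: B1–B2, B2–B3, B3–B4

Every bag has size at most 2, so the width is 2 − 1 = 1 and tw(G) ≤ 1. Any graph with an edge has treewidth ≥ 1, and G has the edge 0–3. Combining the bounds, tw(G) = 1.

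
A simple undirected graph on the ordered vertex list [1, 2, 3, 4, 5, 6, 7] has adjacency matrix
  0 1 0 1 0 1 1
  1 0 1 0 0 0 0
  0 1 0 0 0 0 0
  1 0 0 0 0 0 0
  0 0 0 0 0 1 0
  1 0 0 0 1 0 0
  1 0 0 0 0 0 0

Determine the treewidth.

1

A width-1 tree decomposition is:
Bags: B1 = {5, 6}  B2 = {1, 6}  B3 = {1, 4}  B4 = {1, 2}  B5 = {2, 3}  B6 = {1, 7}
Tree: B1–B2, B2–B3, B3–B4, B4–B5, B2–B6
Each bag holds 2 vertices, so the decomposition has width 1, which upper-bounds the treewidth. Since G has at least one edge (e.g. 5–6), it is not an edgeless graph, so tw(G) ≥ 1. Combining the bounds, tw(G) = 1.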